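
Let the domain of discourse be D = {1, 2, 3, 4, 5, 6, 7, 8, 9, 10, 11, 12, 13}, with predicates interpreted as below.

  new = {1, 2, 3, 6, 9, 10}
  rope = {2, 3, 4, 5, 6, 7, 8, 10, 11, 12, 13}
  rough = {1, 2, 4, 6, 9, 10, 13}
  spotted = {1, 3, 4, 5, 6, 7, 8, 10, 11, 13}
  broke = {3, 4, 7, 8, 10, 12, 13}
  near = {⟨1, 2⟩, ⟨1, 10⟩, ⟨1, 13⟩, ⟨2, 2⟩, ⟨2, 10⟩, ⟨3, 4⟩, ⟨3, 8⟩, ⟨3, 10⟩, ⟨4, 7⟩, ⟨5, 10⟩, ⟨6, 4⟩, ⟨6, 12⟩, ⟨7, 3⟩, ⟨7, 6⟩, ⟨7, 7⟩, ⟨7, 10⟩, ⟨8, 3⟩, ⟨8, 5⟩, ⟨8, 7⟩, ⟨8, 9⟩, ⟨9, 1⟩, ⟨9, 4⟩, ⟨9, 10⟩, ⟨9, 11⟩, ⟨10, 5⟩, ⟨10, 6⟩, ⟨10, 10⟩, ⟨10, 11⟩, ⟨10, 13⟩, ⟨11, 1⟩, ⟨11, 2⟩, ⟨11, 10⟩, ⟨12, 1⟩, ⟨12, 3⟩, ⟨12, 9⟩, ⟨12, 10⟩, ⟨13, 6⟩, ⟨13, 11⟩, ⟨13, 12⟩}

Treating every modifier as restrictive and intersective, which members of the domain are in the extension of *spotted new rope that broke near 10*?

{3, 10}

⟦that broke⟧ = ⟦broke⟧ = {3, 4, 7, 8, 10, 12, 13}
⟦near 10⟧ = {x : ⟨x, 10⟩ ∈ ⟦near⟧} = {1, 2, 3, 5, 7, 9, 10, 11, 12}
⟦rope⟧ = {2, 3, 4, 5, 6, 7, 8, 10, 11, 12, 13}
… ∩ ⟦that broke⟧ = {2, 3, 4, 5, 6, 7, 8, 10, 11, 12, 13} ∩ {3, 4, 7, 8, 10, 12, 13} = {3, 4, 7, 8, 10, 12, 13}
… ∩ ⟦near 10⟧ = {3, 4, 7, 8, 10, 12, 13} ∩ {1, 2, 3, 5, 7, 9, 10, 11, 12} = {3, 7, 10, 12}
… ∩ ⟦spotted⟧ = {3, 7, 10, 12} ∩ {1, 3, 4, 5, 6, 7, 8, 10, 11, 13} = {3, 7, 10}
… ∩ ⟦new⟧ = {3, 7, 10} ∩ {1, 2, 3, 6, 9, 10} = {3, 10}
So ⟦spotted new rope that broke near 10⟧ = {3, 10}.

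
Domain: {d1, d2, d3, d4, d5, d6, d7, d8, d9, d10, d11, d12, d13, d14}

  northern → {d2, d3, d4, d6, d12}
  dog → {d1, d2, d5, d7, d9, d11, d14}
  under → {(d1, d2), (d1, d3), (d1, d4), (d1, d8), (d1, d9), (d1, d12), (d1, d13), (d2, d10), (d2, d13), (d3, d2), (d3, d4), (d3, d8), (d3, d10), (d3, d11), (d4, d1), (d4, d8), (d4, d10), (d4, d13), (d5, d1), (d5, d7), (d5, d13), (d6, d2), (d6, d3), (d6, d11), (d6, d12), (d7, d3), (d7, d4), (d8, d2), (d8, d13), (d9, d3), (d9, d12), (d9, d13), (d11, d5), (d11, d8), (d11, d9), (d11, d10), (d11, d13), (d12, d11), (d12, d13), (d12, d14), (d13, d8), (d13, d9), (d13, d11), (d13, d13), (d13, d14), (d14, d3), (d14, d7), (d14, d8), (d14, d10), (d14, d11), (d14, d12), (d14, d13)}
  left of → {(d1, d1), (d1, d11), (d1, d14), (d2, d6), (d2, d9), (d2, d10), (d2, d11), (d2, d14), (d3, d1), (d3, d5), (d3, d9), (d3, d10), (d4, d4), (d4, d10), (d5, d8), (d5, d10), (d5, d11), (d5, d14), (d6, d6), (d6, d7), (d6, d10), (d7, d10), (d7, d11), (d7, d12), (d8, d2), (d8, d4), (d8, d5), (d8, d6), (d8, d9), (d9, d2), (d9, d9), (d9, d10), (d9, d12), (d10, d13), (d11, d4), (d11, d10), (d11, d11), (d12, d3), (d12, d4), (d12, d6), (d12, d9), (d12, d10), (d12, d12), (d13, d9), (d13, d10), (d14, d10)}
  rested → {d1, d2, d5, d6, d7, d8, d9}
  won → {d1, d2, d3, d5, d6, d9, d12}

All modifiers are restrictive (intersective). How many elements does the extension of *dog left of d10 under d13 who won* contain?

3

⟦left of d10⟧ = {x : ⟨x, d10⟩ ∈ ⟦left of⟧} = {d2, d3, d4, d5, d6, d7, d9, d11, d12, d13, d14}
⟦under d13⟧ = {x : ⟨x, d13⟩ ∈ ⟦under⟧} = {d1, d2, d4, d5, d8, d9, d11, d12, d13, d14}
⟦who won⟧ = ⟦won⟧ = {d1, d2, d3, d5, d6, d9, d12}
⟦dog⟧ = {d1, d2, d5, d7, d9, d11, d14}
… ∩ ⟦left of d10⟧ = {d1, d2, d5, d7, d9, d11, d14} ∩ {d2, d3, d4, d5, d6, d7, d9, d11, d12, d13, d14} = {d2, d5, d7, d9, d11, d14}
… ∩ ⟦under d13⟧ = {d2, d5, d7, d9, d11, d14} ∩ {d1, d2, d4, d5, d8, d9, d11, d12, d13, d14} = {d2, d5, d9, d11, d14}
… ∩ ⟦who won⟧ = {d2, d5, d9, d11, d14} ∩ {d1, d2, d3, d5, d6, d9, d12} = {d2, d5, d9}
⟦dog left of d10 under d13 who won⟧ = {d2, d5, d9}, so the cardinality is 3.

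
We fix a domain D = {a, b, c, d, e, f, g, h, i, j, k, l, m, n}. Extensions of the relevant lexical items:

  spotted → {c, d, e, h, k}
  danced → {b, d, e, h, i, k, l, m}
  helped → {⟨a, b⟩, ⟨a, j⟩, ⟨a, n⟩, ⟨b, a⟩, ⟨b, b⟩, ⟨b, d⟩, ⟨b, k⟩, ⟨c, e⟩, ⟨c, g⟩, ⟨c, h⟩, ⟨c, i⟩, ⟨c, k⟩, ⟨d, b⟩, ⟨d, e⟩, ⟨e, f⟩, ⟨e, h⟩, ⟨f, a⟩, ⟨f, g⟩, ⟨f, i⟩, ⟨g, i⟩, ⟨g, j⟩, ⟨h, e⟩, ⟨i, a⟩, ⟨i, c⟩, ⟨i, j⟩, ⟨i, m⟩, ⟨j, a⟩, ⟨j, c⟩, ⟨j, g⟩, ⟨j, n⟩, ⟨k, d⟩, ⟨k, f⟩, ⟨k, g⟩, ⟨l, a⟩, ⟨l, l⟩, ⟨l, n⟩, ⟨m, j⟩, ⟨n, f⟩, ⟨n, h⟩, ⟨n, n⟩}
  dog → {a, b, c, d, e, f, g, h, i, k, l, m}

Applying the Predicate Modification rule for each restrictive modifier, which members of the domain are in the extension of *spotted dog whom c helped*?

⟦whom c helped⟧ = {x : ⟨c, x⟩ ∈ ⟦helped⟧} = {e, g, h, i, k}
⟦dog⟧ = {a, b, c, d, e, f, g, h, i, k, l, m}
… ∩ ⟦whom c helped⟧ = {a, b, c, d, e, f, g, h, i, k, l, m} ∩ {e, g, h, i, k} = {e, g, h, i, k}
… ∩ ⟦spotted⟧ = {e, g, h, i, k} ∩ {c, d, e, h, k} = {e, h, k}
So ⟦spotted dog whom c helped⟧ = {e, h, k}.

{e, h, k}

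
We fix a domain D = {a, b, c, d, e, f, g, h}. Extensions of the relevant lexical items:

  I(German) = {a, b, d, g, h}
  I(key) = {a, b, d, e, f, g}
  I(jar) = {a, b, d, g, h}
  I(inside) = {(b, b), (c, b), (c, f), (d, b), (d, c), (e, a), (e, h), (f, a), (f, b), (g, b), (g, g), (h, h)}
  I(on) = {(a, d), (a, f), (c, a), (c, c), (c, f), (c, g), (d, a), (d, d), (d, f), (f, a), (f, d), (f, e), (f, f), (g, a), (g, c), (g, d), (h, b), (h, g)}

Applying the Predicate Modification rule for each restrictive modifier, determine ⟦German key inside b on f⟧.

⟦inside b⟧ = {x : ⟨x, b⟩ ∈ ⟦inside⟧} = {b, c, d, f, g}
⟦on f⟧ = {x : ⟨x, f⟩ ∈ ⟦on⟧} = {a, c, d, f}
⟦key⟧ = {a, b, d, e, f, g}
… ∩ ⟦inside b⟧ = {a, b, d, e, f, g} ∩ {b, c, d, f, g} = {b, d, f, g}
… ∩ ⟦on f⟧ = {b, d, f, g} ∩ {a, c, d, f} = {d, f}
… ∩ ⟦German⟧ = {d, f} ∩ {a, b, d, g, h} = {d}
So ⟦German key inside b on f⟧ = {d}.

{d}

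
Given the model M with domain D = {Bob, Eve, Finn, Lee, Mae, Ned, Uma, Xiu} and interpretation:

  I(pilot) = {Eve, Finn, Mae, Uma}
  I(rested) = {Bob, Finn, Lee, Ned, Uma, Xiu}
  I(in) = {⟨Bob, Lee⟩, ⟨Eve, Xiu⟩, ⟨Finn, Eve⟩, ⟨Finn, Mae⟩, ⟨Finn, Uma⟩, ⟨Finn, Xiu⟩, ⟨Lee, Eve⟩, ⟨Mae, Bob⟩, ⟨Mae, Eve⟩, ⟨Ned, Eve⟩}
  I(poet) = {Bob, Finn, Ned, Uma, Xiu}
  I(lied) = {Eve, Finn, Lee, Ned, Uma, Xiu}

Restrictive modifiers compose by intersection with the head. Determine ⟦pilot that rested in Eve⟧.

⟦that rested⟧ = ⟦rested⟧ = {Bob, Finn, Lee, Ned, Uma, Xiu}
⟦in Eve⟧ = {x : ⟨x, Eve⟩ ∈ ⟦in⟧} = {Finn, Lee, Mae, Ned}
⟦pilot⟧ = {Eve, Finn, Mae, Uma}
… ∩ ⟦that rested⟧ = {Eve, Finn, Mae, Uma} ∩ {Bob, Finn, Lee, Ned, Uma, Xiu} = {Finn, Uma}
… ∩ ⟦in Eve⟧ = {Finn, Uma} ∩ {Finn, Lee, Mae, Ned} = {Finn}
So ⟦pilot that rested in Eve⟧ = {Finn}.

{Finn}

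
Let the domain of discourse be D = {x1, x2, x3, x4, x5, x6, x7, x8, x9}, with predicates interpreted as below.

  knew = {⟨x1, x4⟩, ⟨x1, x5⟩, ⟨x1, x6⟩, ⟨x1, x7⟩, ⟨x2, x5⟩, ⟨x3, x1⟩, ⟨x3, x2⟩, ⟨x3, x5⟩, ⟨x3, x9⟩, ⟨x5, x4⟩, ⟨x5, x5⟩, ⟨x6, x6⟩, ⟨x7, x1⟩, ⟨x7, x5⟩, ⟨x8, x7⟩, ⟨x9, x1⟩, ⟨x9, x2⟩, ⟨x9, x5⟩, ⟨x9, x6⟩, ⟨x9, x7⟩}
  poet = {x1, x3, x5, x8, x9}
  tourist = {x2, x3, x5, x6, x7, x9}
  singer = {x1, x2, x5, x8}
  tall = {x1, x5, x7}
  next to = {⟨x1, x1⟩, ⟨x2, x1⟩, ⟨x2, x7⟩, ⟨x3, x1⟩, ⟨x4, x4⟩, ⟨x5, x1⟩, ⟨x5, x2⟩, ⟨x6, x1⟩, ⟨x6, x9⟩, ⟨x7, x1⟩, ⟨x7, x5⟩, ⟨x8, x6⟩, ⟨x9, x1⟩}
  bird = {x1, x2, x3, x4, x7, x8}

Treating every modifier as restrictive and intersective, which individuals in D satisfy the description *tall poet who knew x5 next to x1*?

{x1, x5}

⟦who knew x5⟧ = {x : ⟨x, x5⟩ ∈ ⟦knew⟧} = {x1, x2, x3, x5, x7, x9}
⟦next to x1⟧ = {x : ⟨x, x1⟩ ∈ ⟦next to⟧} = {x1, x2, x3, x5, x6, x7, x9}
⟦poet⟧ = {x1, x3, x5, x8, x9}
… ∩ ⟦who knew x5⟧ = {x1, x3, x5, x8, x9} ∩ {x1, x2, x3, x5, x7, x9} = {x1, x3, x5, x9}
… ∩ ⟦next to x1⟧ = {x1, x3, x5, x9} ∩ {x1, x2, x3, x5, x6, x7, x9} = {x1, x3, x5, x9}
… ∩ ⟦tall⟧ = {x1, x3, x5, x9} ∩ {x1, x5, x7} = {x1, x5}
So ⟦tall poet who knew x5 next to x1⟧ = {x1, x5}.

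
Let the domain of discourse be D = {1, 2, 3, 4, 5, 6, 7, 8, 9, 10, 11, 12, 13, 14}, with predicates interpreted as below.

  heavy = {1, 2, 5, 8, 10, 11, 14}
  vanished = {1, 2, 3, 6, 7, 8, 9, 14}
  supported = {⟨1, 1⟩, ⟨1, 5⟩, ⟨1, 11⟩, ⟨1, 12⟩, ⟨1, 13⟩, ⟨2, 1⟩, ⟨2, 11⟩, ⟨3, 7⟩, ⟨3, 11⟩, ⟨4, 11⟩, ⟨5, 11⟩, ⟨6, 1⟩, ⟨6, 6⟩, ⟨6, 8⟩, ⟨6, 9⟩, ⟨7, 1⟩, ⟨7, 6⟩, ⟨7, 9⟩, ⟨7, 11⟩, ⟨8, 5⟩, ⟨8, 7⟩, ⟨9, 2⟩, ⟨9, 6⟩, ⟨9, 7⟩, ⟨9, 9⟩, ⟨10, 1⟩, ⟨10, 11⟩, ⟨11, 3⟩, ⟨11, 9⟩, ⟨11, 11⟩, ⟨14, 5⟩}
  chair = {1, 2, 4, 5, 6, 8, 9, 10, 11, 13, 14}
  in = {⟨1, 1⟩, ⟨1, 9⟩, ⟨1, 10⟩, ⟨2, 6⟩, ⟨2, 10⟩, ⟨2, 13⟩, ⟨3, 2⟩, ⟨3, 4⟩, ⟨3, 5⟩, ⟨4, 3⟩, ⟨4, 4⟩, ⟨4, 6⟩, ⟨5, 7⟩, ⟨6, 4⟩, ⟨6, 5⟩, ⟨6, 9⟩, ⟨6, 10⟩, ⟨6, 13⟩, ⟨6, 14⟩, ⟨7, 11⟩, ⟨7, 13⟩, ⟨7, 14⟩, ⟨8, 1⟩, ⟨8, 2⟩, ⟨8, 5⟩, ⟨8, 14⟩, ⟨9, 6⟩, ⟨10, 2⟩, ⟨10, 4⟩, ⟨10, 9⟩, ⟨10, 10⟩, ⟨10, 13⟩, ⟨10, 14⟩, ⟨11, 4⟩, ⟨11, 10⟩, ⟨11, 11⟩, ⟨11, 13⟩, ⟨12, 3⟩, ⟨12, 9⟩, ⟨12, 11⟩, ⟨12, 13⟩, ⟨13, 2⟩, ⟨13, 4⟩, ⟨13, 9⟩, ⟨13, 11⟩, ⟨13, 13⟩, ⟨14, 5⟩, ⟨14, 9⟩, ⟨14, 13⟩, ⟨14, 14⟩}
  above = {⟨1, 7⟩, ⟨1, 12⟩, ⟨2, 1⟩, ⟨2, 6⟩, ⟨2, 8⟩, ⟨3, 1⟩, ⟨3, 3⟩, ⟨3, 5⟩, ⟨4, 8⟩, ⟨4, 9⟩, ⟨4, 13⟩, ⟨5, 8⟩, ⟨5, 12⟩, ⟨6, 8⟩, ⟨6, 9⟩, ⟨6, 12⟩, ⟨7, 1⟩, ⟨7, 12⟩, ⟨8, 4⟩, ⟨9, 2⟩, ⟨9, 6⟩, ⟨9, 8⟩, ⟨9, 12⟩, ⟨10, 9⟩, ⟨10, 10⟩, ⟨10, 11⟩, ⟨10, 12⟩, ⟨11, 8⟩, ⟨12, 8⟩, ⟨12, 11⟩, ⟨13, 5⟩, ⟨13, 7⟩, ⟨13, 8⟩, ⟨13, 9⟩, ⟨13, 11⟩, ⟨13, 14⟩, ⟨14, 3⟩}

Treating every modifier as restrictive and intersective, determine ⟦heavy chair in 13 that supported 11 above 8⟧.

⟦in 13⟧ = {x : ⟨x, 13⟩ ∈ ⟦in⟧} = {2, 6, 7, 10, 11, 12, 13, 14}
⟦that supported 11⟧ = {x : ⟨x, 11⟩ ∈ ⟦supported⟧} = {1, 2, 3, 4, 5, 7, 10, 11}
⟦above 8⟧ = {x : ⟨x, 8⟩ ∈ ⟦above⟧} = {2, 4, 5, 6, 9, 11, 12, 13}
⟦chair⟧ = {1, 2, 4, 5, 6, 8, 9, 10, 11, 13, 14}
… ∩ ⟦in 13⟧ = {1, 2, 4, 5, 6, 8, 9, 10, 11, 13, 14} ∩ {2, 6, 7, 10, 11, 12, 13, 14} = {2, 6, 10, 11, 13, 14}
… ∩ ⟦that supported 11⟧ = {2, 6, 10, 11, 13, 14} ∩ {1, 2, 3, 4, 5, 7, 10, 11} = {2, 10, 11}
… ∩ ⟦above 8⟧ = {2, 10, 11} ∩ {2, 4, 5, 6, 9, 11, 12, 13} = {2, 11}
… ∩ ⟦heavy⟧ = {2, 11} ∩ {1, 2, 5, 8, 10, 11, 14} = {2, 11}
So ⟦heavy chair in 13 that supported 11 above 8⟧ = {2, 11}.

{2, 11}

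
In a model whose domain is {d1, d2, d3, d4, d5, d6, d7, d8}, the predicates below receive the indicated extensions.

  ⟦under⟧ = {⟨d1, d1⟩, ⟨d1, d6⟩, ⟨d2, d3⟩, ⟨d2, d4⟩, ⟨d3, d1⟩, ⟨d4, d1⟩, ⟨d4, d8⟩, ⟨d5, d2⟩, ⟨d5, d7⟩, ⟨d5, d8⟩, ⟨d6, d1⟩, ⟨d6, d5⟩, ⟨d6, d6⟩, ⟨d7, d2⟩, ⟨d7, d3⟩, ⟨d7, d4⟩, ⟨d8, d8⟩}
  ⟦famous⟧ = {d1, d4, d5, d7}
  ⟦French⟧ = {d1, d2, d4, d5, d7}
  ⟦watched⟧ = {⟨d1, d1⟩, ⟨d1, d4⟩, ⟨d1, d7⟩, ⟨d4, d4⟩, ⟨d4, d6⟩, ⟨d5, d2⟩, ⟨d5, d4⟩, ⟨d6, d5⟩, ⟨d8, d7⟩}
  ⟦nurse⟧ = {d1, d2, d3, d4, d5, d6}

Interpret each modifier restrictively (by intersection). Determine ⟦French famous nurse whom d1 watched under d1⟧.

⟦whom d1 watched⟧ = {x : ⟨d1, x⟩ ∈ ⟦watched⟧} = {d1, d4, d7}
⟦under d1⟧ = {x : ⟨x, d1⟩ ∈ ⟦under⟧} = {d1, d3, d4, d6}
⟦nurse⟧ = {d1, d2, d3, d4, d5, d6}
… ∩ ⟦whom d1 watched⟧ = {d1, d2, d3, d4, d5, d6} ∩ {d1, d4, d7} = {d1, d4}
… ∩ ⟦under d1⟧ = {d1, d4} ∩ {d1, d3, d4, d6} = {d1, d4}
… ∩ ⟦French⟧ = {d1, d4} ∩ {d1, d2, d4, d5, d7} = {d1, d4}
… ∩ ⟦famous⟧ = {d1, d4} ∩ {d1, d4, d5, d7} = {d1, d4}
So ⟦French famous nurse whom d1 watched under d1⟧ = {d1, d4}.

{d1, d4}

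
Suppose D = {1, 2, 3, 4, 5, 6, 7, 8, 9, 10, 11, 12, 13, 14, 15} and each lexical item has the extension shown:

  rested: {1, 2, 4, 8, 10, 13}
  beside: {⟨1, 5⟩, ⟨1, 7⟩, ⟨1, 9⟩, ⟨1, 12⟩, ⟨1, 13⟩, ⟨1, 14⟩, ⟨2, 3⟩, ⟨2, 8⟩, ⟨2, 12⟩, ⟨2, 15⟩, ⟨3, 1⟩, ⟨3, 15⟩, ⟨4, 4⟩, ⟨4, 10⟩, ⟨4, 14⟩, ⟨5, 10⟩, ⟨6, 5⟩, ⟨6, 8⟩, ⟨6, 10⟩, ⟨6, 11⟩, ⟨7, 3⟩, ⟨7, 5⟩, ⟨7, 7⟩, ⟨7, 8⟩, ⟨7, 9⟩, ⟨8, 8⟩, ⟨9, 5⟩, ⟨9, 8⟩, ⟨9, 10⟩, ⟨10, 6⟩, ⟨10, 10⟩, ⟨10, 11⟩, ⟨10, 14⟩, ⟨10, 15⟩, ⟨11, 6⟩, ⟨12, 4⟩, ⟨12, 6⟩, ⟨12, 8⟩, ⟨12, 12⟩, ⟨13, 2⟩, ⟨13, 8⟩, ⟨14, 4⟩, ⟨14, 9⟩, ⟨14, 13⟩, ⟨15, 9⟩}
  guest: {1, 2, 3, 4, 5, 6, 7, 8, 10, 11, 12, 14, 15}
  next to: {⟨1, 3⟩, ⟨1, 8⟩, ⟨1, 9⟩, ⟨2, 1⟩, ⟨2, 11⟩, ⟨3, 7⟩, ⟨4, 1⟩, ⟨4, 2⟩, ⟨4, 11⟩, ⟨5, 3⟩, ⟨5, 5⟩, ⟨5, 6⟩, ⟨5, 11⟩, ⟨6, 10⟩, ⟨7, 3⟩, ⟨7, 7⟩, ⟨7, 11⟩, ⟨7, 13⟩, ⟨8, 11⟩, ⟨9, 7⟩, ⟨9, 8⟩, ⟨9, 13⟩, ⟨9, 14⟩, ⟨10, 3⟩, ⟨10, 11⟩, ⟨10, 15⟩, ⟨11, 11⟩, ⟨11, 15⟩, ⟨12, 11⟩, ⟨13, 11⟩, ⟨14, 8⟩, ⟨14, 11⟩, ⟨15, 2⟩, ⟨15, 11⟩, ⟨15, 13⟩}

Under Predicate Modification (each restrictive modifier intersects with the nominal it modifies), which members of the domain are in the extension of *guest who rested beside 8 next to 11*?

⟦who rested⟧ = ⟦rested⟧ = {1, 2, 4, 8, 10, 13}
⟦beside 8⟧ = {x : ⟨x, 8⟩ ∈ ⟦beside⟧} = {2, 6, 7, 8, 9, 12, 13}
⟦next to 11⟧ = {x : ⟨x, 11⟩ ∈ ⟦next to⟧} = {2, 4, 5, 7, 8, 10, 11, 12, 13, 14, 15}
⟦guest⟧ = {1, 2, 3, 4, 5, 6, 7, 8, 10, 11, 12, 14, 15}
… ∩ ⟦who rested⟧ = {1, 2, 3, 4, 5, 6, 7, 8, 10, 11, 12, 14, 15} ∩ {1, 2, 4, 8, 10, 13} = {1, 2, 4, 8, 10}
… ∩ ⟦beside 8⟧ = {1, 2, 4, 8, 10} ∩ {2, 6, 7, 8, 9, 12, 13} = {2, 8}
… ∩ ⟦next to 11⟧ = {2, 8} ∩ {2, 4, 5, 7, 8, 10, 11, 12, 13, 14, 15} = {2, 8}
So ⟦guest who rested beside 8 next to 11⟧ = {2, 8}.

{2, 8}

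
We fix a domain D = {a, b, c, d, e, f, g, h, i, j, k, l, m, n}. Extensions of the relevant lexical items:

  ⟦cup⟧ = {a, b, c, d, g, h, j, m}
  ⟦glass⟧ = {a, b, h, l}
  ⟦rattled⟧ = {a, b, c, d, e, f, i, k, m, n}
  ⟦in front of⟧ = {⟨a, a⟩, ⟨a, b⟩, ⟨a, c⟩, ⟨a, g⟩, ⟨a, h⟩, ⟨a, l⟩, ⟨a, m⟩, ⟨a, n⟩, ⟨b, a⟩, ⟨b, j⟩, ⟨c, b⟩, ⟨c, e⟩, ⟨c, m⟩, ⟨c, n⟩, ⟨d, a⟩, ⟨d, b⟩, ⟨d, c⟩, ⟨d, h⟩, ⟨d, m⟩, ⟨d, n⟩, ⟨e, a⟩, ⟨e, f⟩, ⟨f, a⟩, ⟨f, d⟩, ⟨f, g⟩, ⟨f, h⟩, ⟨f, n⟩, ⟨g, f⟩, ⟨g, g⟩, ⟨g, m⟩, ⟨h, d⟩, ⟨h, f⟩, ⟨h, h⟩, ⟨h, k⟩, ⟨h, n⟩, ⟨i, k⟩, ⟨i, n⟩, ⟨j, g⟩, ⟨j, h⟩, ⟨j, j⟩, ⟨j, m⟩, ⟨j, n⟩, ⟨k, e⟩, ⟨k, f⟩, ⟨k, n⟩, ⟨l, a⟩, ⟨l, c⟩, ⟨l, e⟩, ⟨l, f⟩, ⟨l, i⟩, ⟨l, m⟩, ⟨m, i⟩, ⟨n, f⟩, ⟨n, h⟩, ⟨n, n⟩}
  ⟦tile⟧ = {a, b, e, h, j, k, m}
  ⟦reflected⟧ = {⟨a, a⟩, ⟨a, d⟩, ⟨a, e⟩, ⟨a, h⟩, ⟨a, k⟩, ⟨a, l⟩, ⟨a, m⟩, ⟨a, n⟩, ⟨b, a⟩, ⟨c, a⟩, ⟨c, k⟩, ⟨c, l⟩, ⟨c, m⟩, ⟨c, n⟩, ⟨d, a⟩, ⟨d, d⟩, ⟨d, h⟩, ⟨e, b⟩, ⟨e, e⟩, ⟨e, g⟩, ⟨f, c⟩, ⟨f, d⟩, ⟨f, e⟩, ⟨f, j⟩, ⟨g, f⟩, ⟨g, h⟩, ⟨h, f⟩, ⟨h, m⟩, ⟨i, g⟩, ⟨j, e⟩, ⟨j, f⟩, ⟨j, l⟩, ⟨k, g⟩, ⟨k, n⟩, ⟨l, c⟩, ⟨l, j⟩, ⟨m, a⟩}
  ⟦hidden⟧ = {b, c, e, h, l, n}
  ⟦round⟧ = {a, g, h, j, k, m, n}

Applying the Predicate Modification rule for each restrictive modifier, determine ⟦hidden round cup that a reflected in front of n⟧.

⟦that a reflected⟧ = {x : ⟨a, x⟩ ∈ ⟦reflected⟧} = {a, d, e, h, k, l, m, n}
⟦in front of n⟧ = {x : ⟨x, n⟩ ∈ ⟦in front of⟧} = {a, c, d, f, h, i, j, k, n}
⟦cup⟧ = {a, b, c, d, g, h, j, m}
… ∩ ⟦that a reflected⟧ = {a, b, c, d, g, h, j, m} ∩ {a, d, e, h, k, l, m, n} = {a, d, h, m}
… ∩ ⟦in front of n⟧ = {a, d, h, m} ∩ {a, c, d, f, h, i, j, k, n} = {a, d, h}
… ∩ ⟦hidden⟧ = {a, d, h} ∩ {b, c, e, h, l, n} = {h}
… ∩ ⟦round⟧ = {h} ∩ {a, g, h, j, k, m, n} = {h}
So ⟦hidden round cup that a reflected in front of n⟧ = {h}.

{h}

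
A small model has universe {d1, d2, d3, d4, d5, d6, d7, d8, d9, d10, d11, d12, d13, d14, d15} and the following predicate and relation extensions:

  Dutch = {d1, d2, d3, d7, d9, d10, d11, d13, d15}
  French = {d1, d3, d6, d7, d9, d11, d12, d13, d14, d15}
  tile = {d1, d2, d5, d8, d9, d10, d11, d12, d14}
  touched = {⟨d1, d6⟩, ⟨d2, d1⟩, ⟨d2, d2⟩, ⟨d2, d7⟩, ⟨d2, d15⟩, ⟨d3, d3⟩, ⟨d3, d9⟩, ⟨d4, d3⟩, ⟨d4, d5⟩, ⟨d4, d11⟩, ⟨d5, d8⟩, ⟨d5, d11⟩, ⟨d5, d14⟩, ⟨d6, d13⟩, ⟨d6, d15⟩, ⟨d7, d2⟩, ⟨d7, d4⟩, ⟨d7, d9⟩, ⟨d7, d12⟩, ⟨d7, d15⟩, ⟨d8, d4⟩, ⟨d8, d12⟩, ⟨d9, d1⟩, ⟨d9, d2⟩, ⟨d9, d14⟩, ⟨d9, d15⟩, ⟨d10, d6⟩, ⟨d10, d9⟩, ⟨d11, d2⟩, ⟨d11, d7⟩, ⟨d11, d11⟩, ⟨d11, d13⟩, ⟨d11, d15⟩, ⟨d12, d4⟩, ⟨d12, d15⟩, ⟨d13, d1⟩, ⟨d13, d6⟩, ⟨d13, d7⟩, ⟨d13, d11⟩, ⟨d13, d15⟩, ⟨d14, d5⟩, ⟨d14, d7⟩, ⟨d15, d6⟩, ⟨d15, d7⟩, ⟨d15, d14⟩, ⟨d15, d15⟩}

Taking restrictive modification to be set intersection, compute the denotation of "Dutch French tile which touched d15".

{d9, d11}

⟦which touched d15⟧ = {x : ⟨x, d15⟩ ∈ ⟦touched⟧} = {d2, d6, d7, d9, d11, d12, d13, d15}
⟦tile⟧ = {d1, d2, d5, d8, d9, d10, d11, d12, d14}
… ∩ ⟦which touched d15⟧ = {d1, d2, d5, d8, d9, d10, d11, d12, d14} ∩ {d2, d6, d7, d9, d11, d12, d13, d15} = {d2, d9, d11, d12}
… ∩ ⟦Dutch⟧ = {d2, d9, d11, d12} ∩ {d1, d2, d3, d7, d9, d10, d11, d13, d15} = {d2, d9, d11}
… ∩ ⟦French⟧ = {d2, d9, d11} ∩ {d1, d3, d6, d7, d9, d11, d12, d13, d14, d15} = {d9, d11}
So ⟦Dutch French tile which touched d15⟧ = {d9, d11}.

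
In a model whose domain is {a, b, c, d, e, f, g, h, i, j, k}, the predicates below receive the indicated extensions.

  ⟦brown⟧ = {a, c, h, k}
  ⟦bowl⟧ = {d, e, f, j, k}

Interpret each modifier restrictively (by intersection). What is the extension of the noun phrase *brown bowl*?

⟦bowl⟧ = {d, e, f, j, k}
… ∩ ⟦brown⟧ = {d, e, f, j, k} ∩ {a, c, h, k} = {k}
So ⟦brown bowl⟧ = {k}.

{k}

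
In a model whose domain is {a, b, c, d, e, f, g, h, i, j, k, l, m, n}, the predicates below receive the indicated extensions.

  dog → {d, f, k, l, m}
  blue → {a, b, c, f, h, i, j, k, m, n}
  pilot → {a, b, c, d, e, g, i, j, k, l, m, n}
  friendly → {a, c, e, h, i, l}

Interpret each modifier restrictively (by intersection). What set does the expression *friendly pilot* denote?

⟦pilot⟧ = {a, b, c, d, e, g, i, j, k, l, m, n}
… ∩ ⟦friendly⟧ = {a, b, c, d, e, g, i, j, k, l, m, n} ∩ {a, c, e, h, i, l} = {a, c, e, i, l}
So ⟦friendly pilot⟧ = {a, c, e, i, l}.

{a, c, e, i, l}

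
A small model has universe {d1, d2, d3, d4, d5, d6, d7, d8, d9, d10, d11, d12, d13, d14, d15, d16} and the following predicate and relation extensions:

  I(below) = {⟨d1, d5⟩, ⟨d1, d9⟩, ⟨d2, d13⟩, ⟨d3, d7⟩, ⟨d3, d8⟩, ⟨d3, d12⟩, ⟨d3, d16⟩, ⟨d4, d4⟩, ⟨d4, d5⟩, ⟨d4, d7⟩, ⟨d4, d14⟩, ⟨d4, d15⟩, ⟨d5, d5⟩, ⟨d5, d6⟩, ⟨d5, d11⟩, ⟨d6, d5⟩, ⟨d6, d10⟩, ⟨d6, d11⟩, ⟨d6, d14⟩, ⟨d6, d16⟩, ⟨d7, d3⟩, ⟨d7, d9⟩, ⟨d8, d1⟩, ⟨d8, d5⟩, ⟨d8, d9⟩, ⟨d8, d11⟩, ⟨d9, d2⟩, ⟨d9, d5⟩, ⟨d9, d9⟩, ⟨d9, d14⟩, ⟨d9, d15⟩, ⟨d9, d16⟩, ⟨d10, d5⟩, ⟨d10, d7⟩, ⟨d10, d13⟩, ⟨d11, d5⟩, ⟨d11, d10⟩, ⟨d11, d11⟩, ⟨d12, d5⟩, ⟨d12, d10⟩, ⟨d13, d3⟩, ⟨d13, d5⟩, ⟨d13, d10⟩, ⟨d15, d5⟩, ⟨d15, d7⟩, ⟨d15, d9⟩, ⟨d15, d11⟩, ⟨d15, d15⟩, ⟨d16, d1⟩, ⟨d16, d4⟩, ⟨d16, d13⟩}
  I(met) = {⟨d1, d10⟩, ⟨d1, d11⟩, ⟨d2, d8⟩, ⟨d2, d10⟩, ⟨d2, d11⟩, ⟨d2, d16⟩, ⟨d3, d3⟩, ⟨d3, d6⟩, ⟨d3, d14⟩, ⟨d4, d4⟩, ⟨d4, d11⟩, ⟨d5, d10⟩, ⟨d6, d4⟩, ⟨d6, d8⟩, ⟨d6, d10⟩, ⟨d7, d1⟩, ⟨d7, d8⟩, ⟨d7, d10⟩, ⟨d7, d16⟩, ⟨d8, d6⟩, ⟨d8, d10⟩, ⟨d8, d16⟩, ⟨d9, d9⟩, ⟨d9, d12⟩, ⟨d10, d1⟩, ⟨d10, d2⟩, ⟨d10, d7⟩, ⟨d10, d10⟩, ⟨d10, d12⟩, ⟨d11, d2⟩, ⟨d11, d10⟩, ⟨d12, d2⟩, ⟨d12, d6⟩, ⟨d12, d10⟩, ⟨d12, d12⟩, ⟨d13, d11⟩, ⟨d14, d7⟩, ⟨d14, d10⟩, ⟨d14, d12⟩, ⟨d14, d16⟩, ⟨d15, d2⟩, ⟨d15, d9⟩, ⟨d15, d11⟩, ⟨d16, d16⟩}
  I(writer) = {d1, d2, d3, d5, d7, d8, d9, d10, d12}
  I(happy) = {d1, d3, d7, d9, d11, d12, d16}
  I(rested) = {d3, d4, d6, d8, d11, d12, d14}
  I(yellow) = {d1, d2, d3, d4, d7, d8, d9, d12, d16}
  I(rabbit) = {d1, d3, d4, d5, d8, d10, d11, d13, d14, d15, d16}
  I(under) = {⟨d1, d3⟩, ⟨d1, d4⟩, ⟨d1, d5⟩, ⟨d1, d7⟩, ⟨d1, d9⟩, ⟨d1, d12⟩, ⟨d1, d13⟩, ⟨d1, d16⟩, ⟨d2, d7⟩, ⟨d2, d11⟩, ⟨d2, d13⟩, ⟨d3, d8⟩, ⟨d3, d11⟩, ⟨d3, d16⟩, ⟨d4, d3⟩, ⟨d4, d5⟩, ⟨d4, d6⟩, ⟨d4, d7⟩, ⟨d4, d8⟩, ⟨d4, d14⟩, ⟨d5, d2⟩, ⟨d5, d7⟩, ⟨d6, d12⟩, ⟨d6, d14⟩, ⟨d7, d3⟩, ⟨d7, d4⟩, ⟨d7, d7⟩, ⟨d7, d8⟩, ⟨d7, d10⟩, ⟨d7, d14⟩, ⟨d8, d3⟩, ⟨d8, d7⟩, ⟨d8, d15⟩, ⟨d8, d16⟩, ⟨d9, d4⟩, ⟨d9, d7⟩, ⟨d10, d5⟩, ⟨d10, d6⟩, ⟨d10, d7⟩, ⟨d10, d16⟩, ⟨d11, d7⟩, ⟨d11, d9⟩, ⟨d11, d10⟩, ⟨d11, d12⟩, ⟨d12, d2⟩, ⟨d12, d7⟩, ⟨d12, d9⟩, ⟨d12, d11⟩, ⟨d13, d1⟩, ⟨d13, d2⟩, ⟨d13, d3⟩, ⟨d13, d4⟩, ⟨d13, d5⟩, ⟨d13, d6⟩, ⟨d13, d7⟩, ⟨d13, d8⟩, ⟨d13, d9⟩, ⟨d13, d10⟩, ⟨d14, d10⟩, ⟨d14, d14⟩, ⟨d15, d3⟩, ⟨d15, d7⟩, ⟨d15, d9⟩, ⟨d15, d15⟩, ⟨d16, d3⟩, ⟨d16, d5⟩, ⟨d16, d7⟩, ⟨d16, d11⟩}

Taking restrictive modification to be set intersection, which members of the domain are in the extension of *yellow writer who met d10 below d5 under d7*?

⟦who met d10⟧ = {x : ⟨x, d10⟩ ∈ ⟦met⟧} = {d1, d2, d5, d6, d7, d8, d10, d11, d12, d14}
⟦below d5⟧ = {x : ⟨x, d5⟩ ∈ ⟦below⟧} = {d1, d4, d5, d6, d8, d9, d10, d11, d12, d13, d15}
⟦under d7⟧ = {x : ⟨x, d7⟩ ∈ ⟦under⟧} = {d1, d2, d4, d5, d7, d8, d9, d10, d11, d12, d13, d15, d16}
⟦writer⟧ = {d1, d2, d3, d5, d7, d8, d9, d10, d12}
… ∩ ⟦who met d10⟧ = {d1, d2, d3, d5, d7, d8, d9, d10, d12} ∩ {d1, d2, d5, d6, d7, d8, d10, d11, d12, d14} = {d1, d2, d5, d7, d8, d10, d12}
… ∩ ⟦below d5⟧ = {d1, d2, d5, d7, d8, d10, d12} ∩ {d1, d4, d5, d6, d8, d9, d10, d11, d12, d13, d15} = {d1, d5, d8, d10, d12}
… ∩ ⟦under d7⟧ = {d1, d5, d8, d10, d12} ∩ {d1, d2, d4, d5, d7, d8, d9, d10, d11, d12, d13, d15, d16} = {d1, d5, d8, d10, d12}
… ∩ ⟦yellow⟧ = {d1, d5, d8, d10, d12} ∩ {d1, d2, d3, d4, d7, d8, d9, d12, d16} = {d1, d8, d12}
So ⟦yellow writer who met d10 below d5 under d7⟧ = {d1, d8, d12}.

{d1, d8, d12}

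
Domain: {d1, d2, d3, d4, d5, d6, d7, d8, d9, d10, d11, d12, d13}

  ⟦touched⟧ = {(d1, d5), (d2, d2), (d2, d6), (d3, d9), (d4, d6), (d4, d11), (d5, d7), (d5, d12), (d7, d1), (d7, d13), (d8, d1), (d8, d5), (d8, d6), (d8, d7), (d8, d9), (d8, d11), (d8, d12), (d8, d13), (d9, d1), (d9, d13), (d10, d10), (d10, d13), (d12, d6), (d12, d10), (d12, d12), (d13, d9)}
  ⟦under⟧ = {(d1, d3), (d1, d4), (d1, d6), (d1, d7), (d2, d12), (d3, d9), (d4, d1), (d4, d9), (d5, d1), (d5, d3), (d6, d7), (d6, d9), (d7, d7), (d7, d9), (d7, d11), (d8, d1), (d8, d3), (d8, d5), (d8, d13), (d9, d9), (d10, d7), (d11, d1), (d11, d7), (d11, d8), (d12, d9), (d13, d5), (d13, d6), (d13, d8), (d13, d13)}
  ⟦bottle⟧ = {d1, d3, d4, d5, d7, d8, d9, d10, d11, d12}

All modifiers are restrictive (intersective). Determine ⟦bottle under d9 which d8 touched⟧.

{d7, d9, d12}

⟦under d9⟧ = {x : ⟨x, d9⟩ ∈ ⟦under⟧} = {d3, d4, d6, d7, d9, d12}
⟦which d8 touched⟧ = {x : ⟨d8, x⟩ ∈ ⟦touched⟧} = {d1, d5, d6, d7, d9, d11, d12, d13}
⟦bottle⟧ = {d1, d3, d4, d5, d7, d8, d9, d10, d11, d12}
… ∩ ⟦under d9⟧ = {d1, d3, d4, d5, d7, d8, d9, d10, d11, d12} ∩ {d3, d4, d6, d7, d9, d12} = {d3, d4, d7, d9, d12}
… ∩ ⟦which d8 touched⟧ = {d3, d4, d7, d9, d12} ∩ {d1, d5, d6, d7, d9, d11, d12, d13} = {d7, d9, d12}
So ⟦bottle under d9 which d8 touched⟧ = {d7, d9, d12}.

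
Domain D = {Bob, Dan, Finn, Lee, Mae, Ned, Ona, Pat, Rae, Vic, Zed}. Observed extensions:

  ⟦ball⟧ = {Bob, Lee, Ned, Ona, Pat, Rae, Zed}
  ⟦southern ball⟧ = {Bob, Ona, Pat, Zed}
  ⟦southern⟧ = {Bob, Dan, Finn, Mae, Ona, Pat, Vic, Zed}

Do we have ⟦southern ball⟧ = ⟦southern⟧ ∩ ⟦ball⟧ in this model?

yes

⟦southern⟧ ∩ ⟦ball⟧ = {Bob, Dan, Finn, Mae, Ona, Pat, Vic, Zed} ∩ {Bob, Lee, Ned, Ona, Pat, Rae, Zed} = {Bob, Ona, Pat, Zed}
Observed ⟦southern ball⟧ = {Bob, Ona, Pat, Zed}.
These coincide, so the modifier is intersective here.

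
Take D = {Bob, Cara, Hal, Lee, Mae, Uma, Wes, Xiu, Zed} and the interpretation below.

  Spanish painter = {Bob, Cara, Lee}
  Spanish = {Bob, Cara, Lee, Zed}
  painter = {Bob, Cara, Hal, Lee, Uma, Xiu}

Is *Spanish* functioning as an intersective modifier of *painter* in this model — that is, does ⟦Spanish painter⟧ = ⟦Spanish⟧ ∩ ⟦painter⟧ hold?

yes

⟦Spanish⟧ ∩ ⟦painter⟧ = {Bob, Cara, Lee, Zed} ∩ {Bob, Cara, Hal, Lee, Uma, Xiu} = {Bob, Cara, Lee}
Observed ⟦Spanish painter⟧ = {Bob, Cara, Lee}.
These coincide, so the modifier is intersective here.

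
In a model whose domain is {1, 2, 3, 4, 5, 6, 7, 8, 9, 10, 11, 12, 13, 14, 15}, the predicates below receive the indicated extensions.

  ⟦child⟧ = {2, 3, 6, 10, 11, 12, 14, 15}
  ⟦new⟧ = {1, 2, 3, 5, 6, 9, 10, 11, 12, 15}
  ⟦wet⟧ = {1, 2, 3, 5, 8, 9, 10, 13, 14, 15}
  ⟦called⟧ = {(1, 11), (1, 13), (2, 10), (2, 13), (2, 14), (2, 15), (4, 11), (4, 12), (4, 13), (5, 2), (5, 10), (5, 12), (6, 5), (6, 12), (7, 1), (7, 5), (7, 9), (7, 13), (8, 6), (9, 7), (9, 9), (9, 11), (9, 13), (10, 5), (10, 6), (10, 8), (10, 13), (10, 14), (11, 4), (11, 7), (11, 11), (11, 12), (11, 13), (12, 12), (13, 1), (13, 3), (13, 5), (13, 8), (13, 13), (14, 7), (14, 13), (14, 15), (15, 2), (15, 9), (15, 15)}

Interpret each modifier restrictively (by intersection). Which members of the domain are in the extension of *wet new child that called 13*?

{2, 10}

⟦that called 13⟧ = {x : ⟨x, 13⟩ ∈ ⟦called⟧} = {1, 2, 4, 7, 9, 10, 11, 13, 14}
⟦child⟧ = {2, 3, 6, 10, 11, 12, 14, 15}
… ∩ ⟦that called 13⟧ = {2, 3, 6, 10, 11, 12, 14, 15} ∩ {1, 2, 4, 7, 9, 10, 11, 13, 14} = {2, 10, 11, 14}
… ∩ ⟦wet⟧ = {2, 10, 11, 14} ∩ {1, 2, 3, 5, 8, 9, 10, 13, 14, 15} = {2, 10, 14}
… ∩ ⟦new⟧ = {2, 10, 14} ∩ {1, 2, 3, 5, 6, 9, 10, 11, 12, 15} = {2, 10}
So ⟦wet new child that called 13⟧ = {2, 10}.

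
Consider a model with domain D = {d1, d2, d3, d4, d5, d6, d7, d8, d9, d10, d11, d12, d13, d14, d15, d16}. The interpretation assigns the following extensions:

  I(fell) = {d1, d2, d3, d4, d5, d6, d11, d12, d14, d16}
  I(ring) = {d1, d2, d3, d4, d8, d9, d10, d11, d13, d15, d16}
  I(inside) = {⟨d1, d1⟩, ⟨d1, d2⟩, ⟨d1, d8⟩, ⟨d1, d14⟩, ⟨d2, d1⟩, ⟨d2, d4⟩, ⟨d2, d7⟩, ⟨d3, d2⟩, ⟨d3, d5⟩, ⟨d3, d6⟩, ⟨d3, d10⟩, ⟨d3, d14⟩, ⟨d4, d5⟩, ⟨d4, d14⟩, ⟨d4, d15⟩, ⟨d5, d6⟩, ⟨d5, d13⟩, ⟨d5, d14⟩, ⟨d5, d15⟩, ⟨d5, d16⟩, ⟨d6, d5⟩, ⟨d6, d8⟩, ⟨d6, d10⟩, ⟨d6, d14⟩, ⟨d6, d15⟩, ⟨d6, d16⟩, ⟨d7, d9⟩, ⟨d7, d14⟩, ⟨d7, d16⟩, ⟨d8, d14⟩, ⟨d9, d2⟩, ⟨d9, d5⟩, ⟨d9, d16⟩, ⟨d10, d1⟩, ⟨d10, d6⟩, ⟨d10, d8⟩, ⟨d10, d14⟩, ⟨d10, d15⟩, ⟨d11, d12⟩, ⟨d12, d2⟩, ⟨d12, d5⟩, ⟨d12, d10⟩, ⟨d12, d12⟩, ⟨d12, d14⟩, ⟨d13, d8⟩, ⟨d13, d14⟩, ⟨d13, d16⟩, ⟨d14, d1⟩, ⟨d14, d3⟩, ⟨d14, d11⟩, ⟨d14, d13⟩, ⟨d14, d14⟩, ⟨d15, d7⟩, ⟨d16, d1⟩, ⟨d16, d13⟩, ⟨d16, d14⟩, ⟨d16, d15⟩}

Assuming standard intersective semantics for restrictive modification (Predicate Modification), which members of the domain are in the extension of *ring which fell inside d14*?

{d1, d3, d4, d16}

⟦which fell⟧ = ⟦fell⟧ = {d1, d2, d3, d4, d5, d6, d11, d12, d14, d16}
⟦inside d14⟧ = {x : ⟨x, d14⟩ ∈ ⟦inside⟧} = {d1, d3, d4, d5, d6, d7, d8, d10, d12, d13, d14, d16}
⟦ring⟧ = {d1, d2, d3, d4, d8, d9, d10, d11, d13, d15, d16}
… ∩ ⟦which fell⟧ = {d1, d2, d3, d4, d8, d9, d10, d11, d13, d15, d16} ∩ {d1, d2, d3, d4, d5, d6, d11, d12, d14, d16} = {d1, d2, d3, d4, d11, d16}
… ∩ ⟦inside d14⟧ = {d1, d2, d3, d4, d11, d16} ∩ {d1, d3, d4, d5, d6, d7, d8, d10, d12, d13, d14, d16} = {d1, d3, d4, d16}
So ⟦ring which fell inside d14⟧ = {d1, d3, d4, d16}.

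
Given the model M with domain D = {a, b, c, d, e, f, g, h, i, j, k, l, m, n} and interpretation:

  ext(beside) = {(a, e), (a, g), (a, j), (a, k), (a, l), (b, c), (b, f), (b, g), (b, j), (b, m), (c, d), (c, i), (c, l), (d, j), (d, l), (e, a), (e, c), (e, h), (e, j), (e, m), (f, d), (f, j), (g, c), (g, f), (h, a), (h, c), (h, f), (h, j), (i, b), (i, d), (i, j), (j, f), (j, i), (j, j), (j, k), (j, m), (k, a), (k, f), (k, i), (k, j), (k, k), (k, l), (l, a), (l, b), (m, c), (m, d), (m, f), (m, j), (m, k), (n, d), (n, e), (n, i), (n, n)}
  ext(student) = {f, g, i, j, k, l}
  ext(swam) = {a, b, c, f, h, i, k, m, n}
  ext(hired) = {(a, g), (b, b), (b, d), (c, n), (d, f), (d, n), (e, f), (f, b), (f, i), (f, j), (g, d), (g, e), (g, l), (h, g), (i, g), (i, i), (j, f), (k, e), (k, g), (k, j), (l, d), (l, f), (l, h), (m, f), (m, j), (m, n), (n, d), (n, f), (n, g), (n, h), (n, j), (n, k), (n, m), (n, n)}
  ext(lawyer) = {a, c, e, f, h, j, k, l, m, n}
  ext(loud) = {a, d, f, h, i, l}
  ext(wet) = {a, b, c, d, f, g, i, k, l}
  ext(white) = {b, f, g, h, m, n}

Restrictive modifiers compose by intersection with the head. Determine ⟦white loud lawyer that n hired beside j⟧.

{f, h}

⟦that n hired⟧ = {x : ⟨n, x⟩ ∈ ⟦hired⟧} = {d, f, g, h, j, k, m, n}
⟦beside j⟧ = {x : ⟨x, j⟩ ∈ ⟦beside⟧} = {a, b, d, e, f, h, i, j, k, m}
⟦lawyer⟧ = {a, c, e, f, h, j, k, l, m, n}
… ∩ ⟦that n hired⟧ = {a, c, e, f, h, j, k, l, m, n} ∩ {d, f, g, h, j, k, m, n} = {f, h, j, k, m, n}
… ∩ ⟦beside j⟧ = {f, h, j, k, m, n} ∩ {a, b, d, e, f, h, i, j, k, m} = {f, h, j, k, m}
… ∩ ⟦white⟧ = {f, h, j, k, m} ∩ {b, f, g, h, m, n} = {f, h, m}
… ∩ ⟦loud⟧ = {f, h, m} ∩ {a, d, f, h, i, l} = {f, h}
So ⟦white loud lawyer that n hired beside j⟧ = {f, h}.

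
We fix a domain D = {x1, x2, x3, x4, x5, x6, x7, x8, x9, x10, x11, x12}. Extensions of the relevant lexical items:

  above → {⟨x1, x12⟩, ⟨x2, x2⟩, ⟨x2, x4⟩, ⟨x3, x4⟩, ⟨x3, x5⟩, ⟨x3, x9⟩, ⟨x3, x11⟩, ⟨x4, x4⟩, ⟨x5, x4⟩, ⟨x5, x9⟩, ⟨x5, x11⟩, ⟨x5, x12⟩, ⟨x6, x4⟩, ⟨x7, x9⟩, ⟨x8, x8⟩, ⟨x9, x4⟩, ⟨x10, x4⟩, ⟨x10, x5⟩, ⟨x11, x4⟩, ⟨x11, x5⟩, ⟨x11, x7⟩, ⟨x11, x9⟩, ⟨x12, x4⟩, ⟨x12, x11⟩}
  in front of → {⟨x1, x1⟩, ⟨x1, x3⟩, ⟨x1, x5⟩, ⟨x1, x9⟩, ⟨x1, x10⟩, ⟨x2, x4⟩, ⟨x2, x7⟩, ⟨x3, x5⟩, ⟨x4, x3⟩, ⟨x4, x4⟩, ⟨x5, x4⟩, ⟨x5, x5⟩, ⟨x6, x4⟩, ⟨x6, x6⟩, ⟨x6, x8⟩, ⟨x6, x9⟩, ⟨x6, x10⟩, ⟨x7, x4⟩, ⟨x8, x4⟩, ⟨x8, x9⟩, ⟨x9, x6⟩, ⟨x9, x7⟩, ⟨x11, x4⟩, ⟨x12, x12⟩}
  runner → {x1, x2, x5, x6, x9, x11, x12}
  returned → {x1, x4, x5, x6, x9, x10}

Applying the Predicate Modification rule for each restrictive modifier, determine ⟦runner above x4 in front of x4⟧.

⟦above x4⟧ = {x : ⟨x, x4⟩ ∈ ⟦above⟧} = {x2, x3, x4, x5, x6, x9, x10, x11, x12}
⟦in front of x4⟧ = {x : ⟨x, x4⟩ ∈ ⟦in front of⟧} = {x2, x4, x5, x6, x7, x8, x11}
⟦runner⟧ = {x1, x2, x5, x6, x9, x11, x12}
… ∩ ⟦above x4⟧ = {x1, x2, x5, x6, x9, x11, x12} ∩ {x2, x3, x4, x5, x6, x9, x10, x11, x12} = {x2, x5, x6, x9, x11, x12}
… ∩ ⟦in front of x4⟧ = {x2, x5, x6, x9, x11, x12} ∩ {x2, x4, x5, x6, x7, x8, x11} = {x2, x5, x6, x11}
So ⟦runner above x4 in front of x4⟧ = {x2, x5, x6, x11}.

{x2, x5, x6, x11}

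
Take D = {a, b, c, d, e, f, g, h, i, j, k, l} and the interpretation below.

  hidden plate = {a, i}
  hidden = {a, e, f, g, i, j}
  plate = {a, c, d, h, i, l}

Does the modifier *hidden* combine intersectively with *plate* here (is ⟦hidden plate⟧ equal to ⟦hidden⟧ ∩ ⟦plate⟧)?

yes

⟦hidden⟧ ∩ ⟦plate⟧ = {a, e, f, g, i, j} ∩ {a, c, d, h, i, l} = {a, i}
Observed ⟦hidden plate⟧ = {a, i}.
These coincide, so the modifier is intersective here.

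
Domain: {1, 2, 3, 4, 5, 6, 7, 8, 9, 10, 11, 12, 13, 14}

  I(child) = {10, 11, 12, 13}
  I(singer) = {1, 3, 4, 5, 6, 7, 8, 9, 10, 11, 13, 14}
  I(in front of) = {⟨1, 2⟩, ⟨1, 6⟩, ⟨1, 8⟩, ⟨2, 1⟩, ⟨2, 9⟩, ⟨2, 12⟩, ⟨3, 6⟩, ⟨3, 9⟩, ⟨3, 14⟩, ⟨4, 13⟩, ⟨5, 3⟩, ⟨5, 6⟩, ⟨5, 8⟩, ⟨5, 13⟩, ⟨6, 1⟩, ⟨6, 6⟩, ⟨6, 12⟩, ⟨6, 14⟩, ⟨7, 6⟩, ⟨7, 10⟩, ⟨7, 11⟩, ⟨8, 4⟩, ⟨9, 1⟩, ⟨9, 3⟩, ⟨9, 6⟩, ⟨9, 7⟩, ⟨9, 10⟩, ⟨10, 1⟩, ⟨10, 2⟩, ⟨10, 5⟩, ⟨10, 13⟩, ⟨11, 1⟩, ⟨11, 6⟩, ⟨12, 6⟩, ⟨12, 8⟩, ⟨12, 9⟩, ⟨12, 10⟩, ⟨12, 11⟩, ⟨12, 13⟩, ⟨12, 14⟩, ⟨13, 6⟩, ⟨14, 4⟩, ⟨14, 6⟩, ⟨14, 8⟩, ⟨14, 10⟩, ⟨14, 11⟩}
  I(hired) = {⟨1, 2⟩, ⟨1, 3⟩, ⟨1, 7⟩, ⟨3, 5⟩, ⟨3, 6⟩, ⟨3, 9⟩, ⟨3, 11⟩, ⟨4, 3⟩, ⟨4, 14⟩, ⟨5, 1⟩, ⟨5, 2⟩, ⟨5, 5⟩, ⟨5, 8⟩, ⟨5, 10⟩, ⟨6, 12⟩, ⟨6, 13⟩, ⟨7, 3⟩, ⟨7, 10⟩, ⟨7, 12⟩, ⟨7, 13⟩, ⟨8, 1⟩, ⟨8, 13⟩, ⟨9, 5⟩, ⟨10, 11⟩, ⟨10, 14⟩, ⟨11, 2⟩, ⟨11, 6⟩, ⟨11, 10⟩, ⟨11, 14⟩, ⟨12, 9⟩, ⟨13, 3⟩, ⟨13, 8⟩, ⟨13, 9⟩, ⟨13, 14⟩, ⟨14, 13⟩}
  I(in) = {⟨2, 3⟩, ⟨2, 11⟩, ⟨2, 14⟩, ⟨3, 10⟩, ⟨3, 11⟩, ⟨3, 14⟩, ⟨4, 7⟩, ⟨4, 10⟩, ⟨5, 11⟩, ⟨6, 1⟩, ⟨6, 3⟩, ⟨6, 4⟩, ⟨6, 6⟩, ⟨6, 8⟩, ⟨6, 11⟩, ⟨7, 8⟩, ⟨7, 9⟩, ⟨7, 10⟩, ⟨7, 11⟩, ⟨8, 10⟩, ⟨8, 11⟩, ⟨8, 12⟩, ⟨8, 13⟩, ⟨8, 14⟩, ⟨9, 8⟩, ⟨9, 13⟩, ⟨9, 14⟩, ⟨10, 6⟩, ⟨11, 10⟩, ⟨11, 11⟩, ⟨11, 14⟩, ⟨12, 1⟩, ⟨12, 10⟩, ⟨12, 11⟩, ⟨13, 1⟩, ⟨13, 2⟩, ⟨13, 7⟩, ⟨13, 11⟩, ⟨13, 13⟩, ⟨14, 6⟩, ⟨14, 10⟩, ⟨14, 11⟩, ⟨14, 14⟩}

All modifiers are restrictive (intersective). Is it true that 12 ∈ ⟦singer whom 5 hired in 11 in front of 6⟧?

⟦whom 5 hired⟧ = {x : ⟨5, x⟩ ∈ ⟦hired⟧} = {1, 2, 5, 8, 10}
⟦in 11⟧ = {x : ⟨x, 11⟩ ∈ ⟦in⟧} = {2, 3, 5, 6, 7, 8, 11, 12, 13, 14}
⟦in front of 6⟧ = {x : ⟨x, 6⟩ ∈ ⟦in front of⟧} = {1, 3, 5, 6, 7, 9, 11, 12, 13, 14}
⟦singer⟧ = {1, 3, 4, 5, 6, 7, 8, 9, 10, 11, 13, 14}
… ∩ ⟦whom 5 hired⟧ = {1, 3, 4, 5, 6, 7, 8, 9, 10, 11, 13, 14} ∩ {1, 2, 5, 8, 10} = {1, 5, 8, 10}
… ∩ ⟦in 11⟧ = {1, 5, 8, 10} ∩ {2, 3, 5, 6, 7, 8, 11, 12, 13, 14} = {5, 8}
… ∩ ⟦in front of 6⟧ = {5, 8} ∩ {1, 3, 5, 6, 7, 9, 11, 12, 13, 14} = {5}
⟦singer whom 5 hired in 11 in front of 6⟧ = {5}; 12 ∉ this set.

no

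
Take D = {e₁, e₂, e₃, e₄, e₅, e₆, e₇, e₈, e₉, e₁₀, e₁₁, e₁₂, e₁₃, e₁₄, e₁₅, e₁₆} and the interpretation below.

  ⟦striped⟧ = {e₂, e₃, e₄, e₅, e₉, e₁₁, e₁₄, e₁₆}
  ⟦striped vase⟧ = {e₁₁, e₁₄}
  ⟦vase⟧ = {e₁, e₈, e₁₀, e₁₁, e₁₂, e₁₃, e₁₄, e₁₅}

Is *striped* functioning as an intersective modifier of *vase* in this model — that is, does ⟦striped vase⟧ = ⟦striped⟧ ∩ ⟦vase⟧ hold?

yes

⟦striped⟧ ∩ ⟦vase⟧ = {e₂, e₃, e₄, e₅, e₉, e₁₁, e₁₄, e₁₆} ∩ {e₁, e₈, e₁₀, e₁₁, e₁₂, e₁₃, e₁₄, e₁₅} = {e₁₁, e₁₄}
Observed ⟦striped vase⟧ = {e₁₁, e₁₄}.
These coincide, so the modifier is intersective here.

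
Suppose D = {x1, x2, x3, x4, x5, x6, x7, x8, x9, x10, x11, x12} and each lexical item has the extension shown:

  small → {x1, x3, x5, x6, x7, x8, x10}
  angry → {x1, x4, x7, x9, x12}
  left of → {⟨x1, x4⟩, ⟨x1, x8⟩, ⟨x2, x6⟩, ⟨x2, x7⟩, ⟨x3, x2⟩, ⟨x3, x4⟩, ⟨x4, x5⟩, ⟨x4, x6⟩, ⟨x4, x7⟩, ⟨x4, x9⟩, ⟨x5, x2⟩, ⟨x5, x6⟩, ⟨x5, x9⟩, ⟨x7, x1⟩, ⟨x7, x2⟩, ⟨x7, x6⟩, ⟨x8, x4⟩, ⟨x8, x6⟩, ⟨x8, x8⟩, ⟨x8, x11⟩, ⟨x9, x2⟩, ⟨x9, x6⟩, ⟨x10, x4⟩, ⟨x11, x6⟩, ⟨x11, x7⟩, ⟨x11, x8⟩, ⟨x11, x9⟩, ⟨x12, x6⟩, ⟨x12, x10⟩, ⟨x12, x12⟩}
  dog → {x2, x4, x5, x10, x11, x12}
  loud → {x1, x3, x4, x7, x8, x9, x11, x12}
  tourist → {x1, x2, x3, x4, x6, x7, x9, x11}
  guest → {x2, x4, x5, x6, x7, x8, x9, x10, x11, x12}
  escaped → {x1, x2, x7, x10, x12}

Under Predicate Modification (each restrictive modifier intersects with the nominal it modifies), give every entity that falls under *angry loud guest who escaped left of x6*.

{x7, x12}

⟦who escaped⟧ = ⟦escaped⟧ = {x1, x2, x7, x10, x12}
⟦left of x6⟧ = {x : ⟨x, x6⟩ ∈ ⟦left of⟧} = {x2, x4, x5, x7, x8, x9, x11, x12}
⟦guest⟧ = {x2, x4, x5, x6, x7, x8, x9, x10, x11, x12}
… ∩ ⟦who escaped⟧ = {x2, x4, x5, x6, x7, x8, x9, x10, x11, x12} ∩ {x1, x2, x7, x10, x12} = {x2, x7, x10, x12}
… ∩ ⟦left of x6⟧ = {x2, x7, x10, x12} ∩ {x2, x4, x5, x7, x8, x9, x11, x12} = {x2, x7, x12}
… ∩ ⟦angry⟧ = {x2, x7, x12} ∩ {x1, x4, x7, x9, x12} = {x7, x12}
… ∩ ⟦loud⟧ = {x7, x12} ∩ {x1, x3, x4, x7, x8, x9, x11, x12} = {x7, x12}
So ⟦angry loud guest who escaped left of x6⟧ = {x7, x12}.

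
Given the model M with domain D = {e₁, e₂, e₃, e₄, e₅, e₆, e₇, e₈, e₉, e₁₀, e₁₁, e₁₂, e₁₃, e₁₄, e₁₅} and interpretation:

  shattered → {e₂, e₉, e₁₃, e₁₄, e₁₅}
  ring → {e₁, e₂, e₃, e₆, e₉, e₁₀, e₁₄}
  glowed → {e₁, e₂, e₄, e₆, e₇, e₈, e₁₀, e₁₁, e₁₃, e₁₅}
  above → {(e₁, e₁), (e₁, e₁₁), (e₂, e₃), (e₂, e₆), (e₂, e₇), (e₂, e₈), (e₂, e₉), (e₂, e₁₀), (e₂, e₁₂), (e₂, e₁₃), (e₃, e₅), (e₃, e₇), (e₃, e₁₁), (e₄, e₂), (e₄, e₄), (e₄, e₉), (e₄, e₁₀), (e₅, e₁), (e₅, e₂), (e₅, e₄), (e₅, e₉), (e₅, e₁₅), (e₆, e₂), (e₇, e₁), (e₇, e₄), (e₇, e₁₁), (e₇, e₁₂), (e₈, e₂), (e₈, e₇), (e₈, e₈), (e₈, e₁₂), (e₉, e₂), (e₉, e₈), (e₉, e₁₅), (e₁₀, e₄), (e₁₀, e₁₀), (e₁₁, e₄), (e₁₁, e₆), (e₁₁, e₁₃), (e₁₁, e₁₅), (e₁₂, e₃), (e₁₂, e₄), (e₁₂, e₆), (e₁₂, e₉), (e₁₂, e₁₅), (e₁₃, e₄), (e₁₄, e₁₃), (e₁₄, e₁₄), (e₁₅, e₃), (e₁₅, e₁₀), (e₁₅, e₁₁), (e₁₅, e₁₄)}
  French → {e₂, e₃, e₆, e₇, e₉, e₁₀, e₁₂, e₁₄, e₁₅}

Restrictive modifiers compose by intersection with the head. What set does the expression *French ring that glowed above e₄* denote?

{e₁₀}

⟦that glowed⟧ = ⟦glowed⟧ = {e₁, e₂, e₄, e₆, e₇, e₈, e₁₀, e₁₁, e₁₃, e₁₅}
⟦above e₄⟧ = {x : ⟨x, e₄⟩ ∈ ⟦above⟧} = {e₄, e₅, e₇, e₁₀, e₁₁, e₁₂, e₁₃}
⟦ring⟧ = {e₁, e₂, e₃, e₆, e₉, e₁₀, e₁₄}
… ∩ ⟦that glowed⟧ = {e₁, e₂, e₃, e₆, e₉, e₁₀, e₁₄} ∩ {e₁, e₂, e₄, e₆, e₇, e₈, e₁₀, e₁₁, e₁₃, e₁₅} = {e₁, e₂, e₆, e₁₀}
… ∩ ⟦above e₄⟧ = {e₁, e₂, e₆, e₁₀} ∩ {e₄, e₅, e₇, e₁₀, e₁₁, e₁₂, e₁₃} = {e₁₀}
… ∩ ⟦French⟧ = {e₁₀} ∩ {e₂, e₃, e₆, e₇, e₉, e₁₀, e₁₂, e₁₄, e₁₅} = {e₁₀}
So ⟦French ring that glowed above e₄⟧ = {e₁₀}.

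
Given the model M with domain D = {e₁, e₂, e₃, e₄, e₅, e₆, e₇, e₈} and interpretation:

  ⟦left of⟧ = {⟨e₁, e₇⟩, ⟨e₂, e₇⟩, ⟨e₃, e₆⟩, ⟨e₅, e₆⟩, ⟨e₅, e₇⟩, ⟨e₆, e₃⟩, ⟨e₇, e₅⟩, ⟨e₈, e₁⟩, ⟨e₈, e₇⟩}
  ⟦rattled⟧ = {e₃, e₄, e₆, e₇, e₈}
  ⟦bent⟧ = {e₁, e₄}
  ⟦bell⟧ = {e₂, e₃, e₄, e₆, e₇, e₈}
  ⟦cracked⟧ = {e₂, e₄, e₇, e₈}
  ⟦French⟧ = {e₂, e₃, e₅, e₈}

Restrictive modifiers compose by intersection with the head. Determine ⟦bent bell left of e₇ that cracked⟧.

{ }

⟦left of e₇⟧ = {x : ⟨x, e₇⟩ ∈ ⟦left of⟧} = {e₁, e₂, e₅, e₈}
⟦that cracked⟧ = ⟦cracked⟧ = {e₂, e₄, e₇, e₈}
⟦bell⟧ = {e₂, e₃, e₄, e₆, e₇, e₈}
… ∩ ⟦left of e₇⟧ = {e₂, e₃, e₄, e₆, e₇, e₈} ∩ {e₁, e₂, e₅, e₈} = {e₂, e₈}
… ∩ ⟦that cracked⟧ = {e₂, e₈} ∩ {e₂, e₄, e₇, e₈} = {e₂, e₈}
… ∩ ⟦bent⟧ = {e₂, e₈} ∩ {e₁, e₄} = ∅
So ⟦bent bell left of e₇ that cracked⟧ = { }.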